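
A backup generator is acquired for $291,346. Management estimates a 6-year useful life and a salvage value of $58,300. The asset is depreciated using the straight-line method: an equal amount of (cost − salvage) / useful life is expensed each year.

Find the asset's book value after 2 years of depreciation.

$213,664

Depreciable base = $291,346 − $58,300 = $233,046.
Annual expense = $233,046 / 6 = $38,841.
End of year 1: book value $252,505.
End of year 2: book value $213,664.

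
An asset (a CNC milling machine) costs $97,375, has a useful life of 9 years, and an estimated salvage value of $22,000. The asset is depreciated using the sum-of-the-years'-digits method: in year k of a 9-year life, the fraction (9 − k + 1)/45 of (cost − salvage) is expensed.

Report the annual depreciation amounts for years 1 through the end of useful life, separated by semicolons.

$15,075; $13,400; $11,725; $10,050; $8,375; $6,700; $5,025; $3,350; $1,675

Depreciable base = $97,375 − $22,000 = $75,375.
Sum of the years' digits = 9+8+7+6+5+4+3+2+1 = 45.
Year 1: $75,375 × 9/45 = $15,075. Book value $82,300.
Year 2: $75,375 × 8/45 = $13,400. Book value $68,900.
Year 3: $75,375 × 7/45 = $11,725. Book value $57,175.
Year 4: $75,375 × 6/45 = $10,050. Book value $47,125.
Year 5: $75,375 × 5/45 = $8,375. Book value $38,750.
Year 6: $75,375 × 4/45 = $6,700. Book value $32,050.
Year 7: $75,375 × 3/45 = $5,025. Book value $27,025.
Year 8: $75,375 × 2/45 = $3,350. Book value $23,675.
Year 9: $75,375 × 1/45 = $1,675. Book value $22,000.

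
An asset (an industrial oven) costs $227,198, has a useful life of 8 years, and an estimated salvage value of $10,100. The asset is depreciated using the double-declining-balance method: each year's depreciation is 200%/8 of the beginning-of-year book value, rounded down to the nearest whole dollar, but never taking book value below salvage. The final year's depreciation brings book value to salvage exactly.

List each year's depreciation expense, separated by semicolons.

Depreciable base = $227,198 − $10,100 = $217,098.
Year 1: ⌊$227,198 × 200%/8⌋ = $56,799. Book value $170,399.
Year 2: ⌊$170,399 × 200%/8⌋ = $42,599. Book value $127,800.
Year 3: ⌊$127,800 × 200%/8⌋ = $31,950. Book value $95,850.
Year 4: ⌊$95,850 × 200%/8⌋ = $23,962. Book value $71,888.
Year 5: ⌊$71,888 × 200%/8⌋ = $17,972. Book value $53,916.
Year 6: ⌊$53,916 × 200%/8⌋ = $13,479. Book value $40,437.
Year 7: ⌊$40,437 × 200%/8⌋ = $10,109. Book value $30,328.
Year 8 (final): $30,328 − $10,100 = $20,228. Book value $10,100.

$56,799; $42,599; $31,950; $23,962; $17,972; $13,479; $10,109; $20,228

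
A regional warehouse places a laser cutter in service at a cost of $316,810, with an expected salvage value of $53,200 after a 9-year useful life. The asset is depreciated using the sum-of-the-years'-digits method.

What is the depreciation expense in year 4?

Depreciable base = $316,810 − $53,200 = $263,610.
Sum of the years' digits = 9+8+7+6+5+4+3+2+1 = 45.
Year 1: $263,610 × 9/45 = $52,722. Book value $264,088.
Year 2: $263,610 × 8/45 = $46,864. Book value $217,224.
Year 3: $263,610 × 7/45 = $41,006. Book value $176,218.
Year 4: $263,610 × 6/45 = $35,148. Book value $141,070.

$35,148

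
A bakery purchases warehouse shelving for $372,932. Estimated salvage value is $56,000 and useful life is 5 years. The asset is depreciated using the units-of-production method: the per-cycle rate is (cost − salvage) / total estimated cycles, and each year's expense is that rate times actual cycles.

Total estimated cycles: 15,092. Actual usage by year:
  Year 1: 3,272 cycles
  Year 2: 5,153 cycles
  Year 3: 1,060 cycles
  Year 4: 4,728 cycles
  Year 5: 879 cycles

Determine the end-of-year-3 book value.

Depreciable base = $372,932 − $56,000 = $316,932.
Rate = $316,932 / 15,092 cycles = $21 per cycle.
Year 1: 3,272 × $21 = $68,712. Book value $304,220.
Year 2: 5,153 × $21 = $108,213. Book value $196,007.
Year 3: 1,060 × $21 = $22,260. Book value $173,747.

$173,747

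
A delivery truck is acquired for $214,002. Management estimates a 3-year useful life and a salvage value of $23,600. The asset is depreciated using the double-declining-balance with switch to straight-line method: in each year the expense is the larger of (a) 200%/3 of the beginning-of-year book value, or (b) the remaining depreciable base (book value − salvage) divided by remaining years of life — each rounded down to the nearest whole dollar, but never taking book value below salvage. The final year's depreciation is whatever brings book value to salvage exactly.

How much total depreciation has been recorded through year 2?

Depreciable base = $214,002 − $23,600 = $190,402.
Year 1: DB = ⌊$214,002 × 200%/3⌋ = $142,668; SL = ⌊$190,402/3⌋ = $63,467 → take DB $142,668. Book value $71,334.
Year 2: DB = ⌊$71,334 × 200%/3⌋ = $47,556; SL = ⌊$47,734/2⌋ = $23,867 → take DB $47,556. Book value $23,778.
Accumulated through year 2 = $214,002 − $23,778 = $190,224.

$190,224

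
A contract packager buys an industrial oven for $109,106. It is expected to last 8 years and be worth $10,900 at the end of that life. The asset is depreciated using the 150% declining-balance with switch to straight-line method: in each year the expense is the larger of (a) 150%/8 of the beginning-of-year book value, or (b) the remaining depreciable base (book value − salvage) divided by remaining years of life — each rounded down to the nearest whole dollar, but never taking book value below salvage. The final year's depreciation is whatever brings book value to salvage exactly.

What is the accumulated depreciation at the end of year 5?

$70,718

Depreciable base = $109,106 − $10,900 = $98,206.
Year 1: DB = ⌊$109,106 × 150%/8⌋ = $20,457; SL = ⌊$98,206/8⌋ = $12,275 → take DB $20,457. Book value $88,649.
Year 2: DB = ⌊$88,649 × 150%/8⌋ = $16,621; SL = ⌊$77,749/7⌋ = $11,107 → take DB $16,621. Book value $72,028.
Year 3: DB = ⌊$72,028 × 150%/8⌋ = $13,505; SL = ⌊$61,128/6⌋ = $10,188 → take DB $13,505. Book value $58,523.
Year 4: DB = ⌊$58,523 × 150%/8⌋ = $10,973; SL = ⌊$47,623/5⌋ = $9,524 → take DB $10,973. Book value $47,550.
Year 5: DB = ⌊$47,550 × 150%/8⌋ = $8,915; SL = ⌊$36,650/4⌋ = $9,162 → take SL $9,162. Book value $38,388.
Accumulated through year 5 = $109,106 − $38,388 = $70,718.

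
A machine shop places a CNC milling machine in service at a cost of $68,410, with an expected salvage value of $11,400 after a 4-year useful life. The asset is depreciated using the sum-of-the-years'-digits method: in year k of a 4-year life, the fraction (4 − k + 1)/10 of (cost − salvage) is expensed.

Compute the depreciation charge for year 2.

Depreciable base = $68,410 − $11,400 = $57,010.
Sum of the years' digits = 4+3+2+1 = 10.
Year 1: $57,010 × 4/10 = $22,804. Book value $45,606.
Year 2: $57,010 × 3/10 = $17,103. Book value $28,503.

$17,103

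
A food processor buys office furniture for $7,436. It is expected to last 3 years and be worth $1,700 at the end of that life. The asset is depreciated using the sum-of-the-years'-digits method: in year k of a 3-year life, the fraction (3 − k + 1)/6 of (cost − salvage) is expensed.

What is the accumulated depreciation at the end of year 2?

Depreciable base = $7,436 − $1,700 = $5,736.
Sum of the years' digits = 3+2+1 = 6.
Year 1: $5,736 × 3/6 = $2,868. Book value $4,568.
Year 2: $5,736 × 2/6 = $1,912. Book value $2,656.
Accumulated through year 2 = $7,436 − $2,656 = $4,780.

$4,780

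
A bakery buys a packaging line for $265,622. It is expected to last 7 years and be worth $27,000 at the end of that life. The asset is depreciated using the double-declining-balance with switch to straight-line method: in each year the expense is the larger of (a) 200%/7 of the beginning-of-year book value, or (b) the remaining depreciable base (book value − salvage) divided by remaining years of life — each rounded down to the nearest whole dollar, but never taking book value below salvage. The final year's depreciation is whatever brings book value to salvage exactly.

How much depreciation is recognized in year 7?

Depreciable base = $265,622 − $27,000 = $238,622.
Year 1: DB = ⌊$265,622 × 200%/7⌋ = $75,892; SL = ⌊$238,622/7⌋ = $34,088 → take DB $75,892. Book value $189,730.
Year 2: DB = ⌊$189,730 × 200%/7⌋ = $54,208; SL = ⌊$162,730/6⌋ = $27,121 → take DB $54,208. Book value $135,522.
Year 3: DB = ⌊$135,522 × 200%/7⌋ = $38,720; SL = ⌊$108,522/5⌋ = $21,704 → take DB $38,720. Book value $96,802.
Year 4: DB = ⌊$96,802 × 200%/7⌋ = $27,657; SL = ⌊$69,802/4⌋ = $17,450 → take DB $27,657. Book value $69,145.
Year 5: DB = ⌊$69,145 × 200%/7⌋ = $19,755; SL = ⌊$42,145/3⌋ = $14,048 → take DB $19,755. Book value $49,390.
Year 6: DB = ⌊$49,390 × 200%/7⌋ = $14,111; SL = ⌊$22,390/2⌋ = $11,195 → take DB $14,111. Book value $35,279.
Year 7 (final): $35,279 − $27,000 = $8,279. Book value $27,000.

$8,279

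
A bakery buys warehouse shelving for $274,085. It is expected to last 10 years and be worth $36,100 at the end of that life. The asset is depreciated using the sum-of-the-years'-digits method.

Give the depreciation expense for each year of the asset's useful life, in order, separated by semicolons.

Depreciable base = $274,085 − $36,100 = $237,985.
Sum of the years' digits = 10+9+8+7+6+5+4+3+2+1 = 55.
Year 1: $237,985 × 10/55 = $43,270. Book value $230,815.
Year 2: $237,985 × 9/55 = $38,943. Book value $191,872.
Year 3: $237,985 × 8/55 = $34,616. Book value $157,256.
Year 4: $237,985 × 7/55 = $30,289. Book value $126,967.
Year 5: $237,985 × 6/55 = $25,962. Book value $101,005.
Year 6: $237,985 × 5/55 = $21,635. Book value $79,370.
Year 7: $237,985 × 4/55 = $17,308. Book value $62,062.
Year 8: $237,985 × 3/55 = $12,981. Book value $49,081.
Year 9: $237,985 × 2/55 = $8,654. Book value $40,427.
Year 10: $237,985 × 1/55 = $4,327. Book value $36,100.

$43,270; $38,943; $34,616; $30,289; $25,962; $21,635; $17,308; $12,981; $8,654; $4,327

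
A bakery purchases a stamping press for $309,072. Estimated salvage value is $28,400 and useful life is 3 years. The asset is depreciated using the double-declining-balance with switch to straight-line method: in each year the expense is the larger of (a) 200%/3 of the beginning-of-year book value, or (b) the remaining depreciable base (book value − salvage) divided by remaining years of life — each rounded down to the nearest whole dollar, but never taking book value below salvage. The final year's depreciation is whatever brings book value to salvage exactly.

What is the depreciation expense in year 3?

$5,942

Depreciable base = $309,072 − $28,400 = $280,672.
Year 1: DB = ⌊$309,072 × 200%/3⌋ = $206,048; SL = ⌊$280,672/3⌋ = $93,557 → take DB $206,048. Book value $103,024.
Year 2: DB = ⌊$103,024 × 200%/3⌋ = $68,682; SL = ⌊$74,624/2⌋ = $37,312 → take DB $68,682. Book value $34,342.
Year 3 (final): $34,342 − $28,400 = $5,942. Book value $28,400.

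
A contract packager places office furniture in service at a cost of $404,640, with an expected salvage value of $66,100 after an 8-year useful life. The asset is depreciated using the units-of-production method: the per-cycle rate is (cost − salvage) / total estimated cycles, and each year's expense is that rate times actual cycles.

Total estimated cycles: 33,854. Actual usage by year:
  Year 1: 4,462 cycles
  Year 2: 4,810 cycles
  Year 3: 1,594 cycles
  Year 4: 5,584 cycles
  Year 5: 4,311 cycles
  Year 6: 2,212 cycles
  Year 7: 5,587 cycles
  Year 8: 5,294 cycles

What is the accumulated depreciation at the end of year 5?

$207,610

Depreciable base = $404,640 − $66,100 = $338,540.
Rate = $338,540 / 33,854 cycles = $10 per cycle.
Year 1: 4,462 × $10 = $44,620. Book value $360,020.
Year 2: 4,810 × $10 = $48,100. Book value $311,920.
Year 3: 1,594 × $10 = $15,940. Book value $295,980.
Year 4: 5,584 × $10 = $55,840. Book value $240,140.
Year 5: 4,311 × $10 = $43,110. Book value $197,030.
Accumulated through year 5 = $404,640 − $197,030 = $207,610.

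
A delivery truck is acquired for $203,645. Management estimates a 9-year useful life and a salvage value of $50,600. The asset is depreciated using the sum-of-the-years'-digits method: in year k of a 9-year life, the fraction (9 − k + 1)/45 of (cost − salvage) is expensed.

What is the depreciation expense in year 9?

Depreciable base = $203,645 − $50,600 = $153,045.
Sum of the years' digits = 9+8+7+6+5+4+3+2+1 = 45.
Year 1: $153,045 × 9/45 = $30,609. Book value $173,036.
Year 2: $153,045 × 8/45 = $27,208. Book value $145,828.
Year 3: $153,045 × 7/45 = $23,807. Book value $122,021.
Year 4: $153,045 × 6/45 = $20,406. Book value $101,615.
Year 5: $153,045 × 5/45 = $17,005. Book value $84,610.
Year 6: $153,045 × 4/45 = $13,604. Book value $71,006.
Year 7: $153,045 × 3/45 = $10,203. Book value $60,803.
Year 8: $153,045 × 2/45 = $6,802. Book value $54,001.
Year 9: $153,045 × 1/45 = $3,401. Book value $50,600.

$3,401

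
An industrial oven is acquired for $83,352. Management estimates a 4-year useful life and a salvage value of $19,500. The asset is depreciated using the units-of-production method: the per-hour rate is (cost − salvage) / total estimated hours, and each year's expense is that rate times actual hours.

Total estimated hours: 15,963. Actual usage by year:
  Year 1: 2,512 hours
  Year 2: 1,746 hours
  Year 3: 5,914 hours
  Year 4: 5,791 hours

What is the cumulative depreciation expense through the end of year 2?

$17,032

Depreciable base = $83,352 − $19,500 = $63,852.
Rate = $63,852 / 15,963 hours = $4 per hour.
Year 1: 2,512 × $4 = $10,048. Book value $73,304.
Year 2: 1,746 × $4 = $6,984. Book value $66,320.
Accumulated through year 2 = $83,352 − $66,320 = $17,032.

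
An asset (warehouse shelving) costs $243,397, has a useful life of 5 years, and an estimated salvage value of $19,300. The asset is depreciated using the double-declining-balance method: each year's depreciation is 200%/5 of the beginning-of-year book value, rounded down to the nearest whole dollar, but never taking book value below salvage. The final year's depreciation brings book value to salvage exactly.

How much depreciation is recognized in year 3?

Depreciable base = $243,397 − $19,300 = $224,097.
Year 1: ⌊$243,397 × 200%/5⌋ = $97,358. Book value $146,039.
Year 2: ⌊$146,039 × 200%/5⌋ = $58,415. Book value $87,624.
Year 3: ⌊$87,624 × 200%/5⌋ = $35,049. Book value $52,575.

$35,049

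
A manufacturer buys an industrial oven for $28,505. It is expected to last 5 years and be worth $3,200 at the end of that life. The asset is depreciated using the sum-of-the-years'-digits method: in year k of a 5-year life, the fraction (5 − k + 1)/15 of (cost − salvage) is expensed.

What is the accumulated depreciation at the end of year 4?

Depreciable base = $28,505 − $3,200 = $25,305.
Sum of the years' digits = 5+4+3+2+1 = 15.
Year 1: $25,305 × 5/15 = $8,435. Book value $20,070.
Year 2: $25,305 × 4/15 = $6,748. Book value $13,322.
Year 3: $25,305 × 3/15 = $5,061. Book value $8,261.
Year 4: $25,305 × 2/15 = $3,374. Book value $4,887.
Accumulated through year 4 = $28,505 − $4,887 = $23,618.

$23,618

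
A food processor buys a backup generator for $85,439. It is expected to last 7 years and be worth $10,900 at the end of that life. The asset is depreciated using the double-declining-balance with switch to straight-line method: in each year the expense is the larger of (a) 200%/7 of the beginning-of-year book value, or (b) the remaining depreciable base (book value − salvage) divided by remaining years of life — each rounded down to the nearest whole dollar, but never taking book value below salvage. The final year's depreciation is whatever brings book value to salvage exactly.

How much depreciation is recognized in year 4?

$8,896

Depreciable base = $85,439 − $10,900 = $74,539.
Year 1: DB = ⌊$85,439 × 200%/7⌋ = $24,411; SL = ⌊$74,539/7⌋ = $10,648 → take DB $24,411. Book value $61,028.
Year 2: DB = ⌊$61,028 × 200%/7⌋ = $17,436; SL = ⌊$50,128/6⌋ = $8,354 → take DB $17,436. Book value $43,592.
Year 3: DB = ⌊$43,592 × 200%/7⌋ = $12,454; SL = ⌊$32,692/5⌋ = $6,538 → take DB $12,454. Book value $31,138.
Year 4: DB = ⌊$31,138 × 200%/7⌋ = $8,896; SL = ⌊$20,238/4⌋ = $5,059 → take DB $8,896. Book value $22,242.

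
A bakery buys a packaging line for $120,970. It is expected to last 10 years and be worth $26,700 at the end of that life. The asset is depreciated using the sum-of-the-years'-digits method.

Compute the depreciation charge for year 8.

Depreciable base = $120,970 − $26,700 = $94,270.
Sum of the years' digits = 10+9+8+7+6+5+4+3+2+1 = 55.
Year 1: $94,270 × 10/55 = $17,140. Book value $103,830.
Year 2: $94,270 × 9/55 = $15,426. Book value $88,404.
Year 3: $94,270 × 8/55 = $13,712. Book value $74,692.
Year 4: $94,270 × 7/55 = $11,998. Book value $62,694.
Year 5: $94,270 × 6/55 = $10,284. Book value $52,410.
Year 6: $94,270 × 5/55 = $8,570. Book value $43,840.
Year 7: $94,270 × 4/55 = $6,856. Book value $36,984.
Year 8: $94,270 × 3/55 = $5,142. Book value $31,842.

$5,142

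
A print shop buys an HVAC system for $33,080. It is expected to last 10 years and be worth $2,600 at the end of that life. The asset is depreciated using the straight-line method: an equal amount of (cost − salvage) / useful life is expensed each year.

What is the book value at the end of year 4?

$20,888

Depreciable base = $33,080 − $2,600 = $30,480.
Annual expense = $30,480 / 10 = $3,048.
End of year 1: book value $30,032.
End of year 2: book value $26,984.
End of year 3: book value $23,936.
End of year 4: book value $20,888.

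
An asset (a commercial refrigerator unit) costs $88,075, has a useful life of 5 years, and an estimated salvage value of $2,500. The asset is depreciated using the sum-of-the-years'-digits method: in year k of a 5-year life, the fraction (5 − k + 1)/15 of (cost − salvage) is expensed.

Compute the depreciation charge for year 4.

$11,410

Depreciable base = $88,075 − $2,500 = $85,575.
Sum of the years' digits = 5+4+3+2+1 = 15.
Year 1: $85,575 × 5/15 = $28,525. Book value $59,550.
Year 2: $85,575 × 4/15 = $22,820. Book value $36,730.
Year 3: $85,575 × 3/15 = $17,115. Book value $19,615.
Year 4: $85,575 × 2/15 = $11,410. Book value $8,205.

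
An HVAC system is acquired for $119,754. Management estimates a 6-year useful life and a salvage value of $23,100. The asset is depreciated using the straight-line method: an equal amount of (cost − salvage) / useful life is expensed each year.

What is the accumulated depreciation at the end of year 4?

Depreciable base = $119,754 − $23,100 = $96,654.
Annual expense = $96,654 / 6 = $16,109.
End of year 1: book value $103,645.
End of year 2: book value $87,536.
End of year 3: book value $71,427.
End of year 4: book value $55,318.
Accumulated through year 4 = $119,754 − $55,318 = $64,436.

$64,436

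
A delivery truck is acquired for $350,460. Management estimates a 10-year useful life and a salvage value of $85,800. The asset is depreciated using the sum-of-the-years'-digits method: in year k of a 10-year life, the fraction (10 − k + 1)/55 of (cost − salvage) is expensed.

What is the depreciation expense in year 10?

Depreciable base = $350,460 − $85,800 = $264,660.
Sum of the years' digits = 10+9+8+7+6+5+4+3+2+1 = 55.
Year 1: $264,660 × 10/55 = $48,120. Book value $302,340.
Year 2: $264,660 × 9/55 = $43,308. Book value $259,032.
Year 3: $264,660 × 8/55 = $38,496. Book value $220,536.
Year 4: $264,660 × 7/55 = $33,684. Book value $186,852.
Year 5: $264,660 × 6/55 = $28,872. Book value $157,980.
Year 6: $264,660 × 5/55 = $24,060. Book value $133,920.
Year 7: $264,660 × 4/55 = $19,248. Book value $114,672.
Year 8: $264,660 × 3/55 = $14,436. Book value $100,236.
Year 9: $264,660 × 2/55 = $9,624. Book value $90,612.
Year 10: $264,660 × 1/55 = $4,812. Book value $85,800.

$4,812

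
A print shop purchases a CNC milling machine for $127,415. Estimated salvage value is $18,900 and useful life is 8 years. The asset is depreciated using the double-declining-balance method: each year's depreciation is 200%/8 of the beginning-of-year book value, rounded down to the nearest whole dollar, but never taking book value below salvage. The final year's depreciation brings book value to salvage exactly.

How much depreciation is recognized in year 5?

Depreciable base = $127,415 − $18,900 = $108,515.
Year 1: ⌊$127,415 × 200%/8⌋ = $31,853. Book value $95,562.
Year 2: ⌊$95,562 × 200%/8⌋ = $23,890. Book value $71,672.
Year 3: ⌊$71,672 × 200%/8⌋ = $17,918. Book value $53,754.
Year 4: ⌊$53,754 × 200%/8⌋ = $13,438. Book value $40,316.
Year 5: ⌊$40,316 × 200%/8⌋ = $10,079. Book value $30,237.

$10,079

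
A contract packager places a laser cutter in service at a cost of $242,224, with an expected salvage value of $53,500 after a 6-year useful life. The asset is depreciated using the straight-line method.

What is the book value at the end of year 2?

Depreciable base = $242,224 − $53,500 = $188,724.
Annual expense = $188,724 / 6 = $31,454.
End of year 1: book value $210,770.
End of year 2: book value $179,316.

$179,316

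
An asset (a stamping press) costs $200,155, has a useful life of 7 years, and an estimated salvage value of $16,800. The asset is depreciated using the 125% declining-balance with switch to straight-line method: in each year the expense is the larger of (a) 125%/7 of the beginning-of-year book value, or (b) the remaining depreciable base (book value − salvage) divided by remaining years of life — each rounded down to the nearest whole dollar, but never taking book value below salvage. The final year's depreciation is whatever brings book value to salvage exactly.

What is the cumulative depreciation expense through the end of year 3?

Depreciable base = $200,155 − $16,800 = $183,355.
Year 1: DB = ⌊$200,155 × 125%/7⌋ = $35,741; SL = ⌊$183,355/7⌋ = $26,193 → take DB $35,741. Book value $164,414.
Year 2: DB = ⌊$164,414 × 125%/7⌋ = $29,359; SL = ⌊$147,614/6⌋ = $24,602 → take DB $29,359. Book value $135,055.
Year 3: DB = ⌊$135,055 × 125%/7⌋ = $24,116; SL = ⌊$118,255/5⌋ = $23,651 → take DB $24,116. Book value $110,939.
Accumulated through year 3 = $200,155 − $110,939 = $89,216.

$89,216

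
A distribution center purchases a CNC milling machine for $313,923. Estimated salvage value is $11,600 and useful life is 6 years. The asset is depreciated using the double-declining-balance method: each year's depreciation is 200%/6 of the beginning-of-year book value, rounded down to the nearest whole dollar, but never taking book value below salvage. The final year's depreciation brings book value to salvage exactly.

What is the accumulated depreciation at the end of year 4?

$251,913

Depreciable base = $313,923 − $11,600 = $302,323.
Year 1: ⌊$313,923 × 200%/6⌋ = $104,641. Book value $209,282.
Year 2: ⌊$209,282 × 200%/6⌋ = $69,760. Book value $139,522.
Year 3: ⌊$139,522 × 200%/6⌋ = $46,507. Book value $93,015.
Year 4: ⌊$93,015 × 200%/6⌋ = $31,005. Book value $62,010.
Accumulated through year 4 = $313,923 − $62,010 = $251,913.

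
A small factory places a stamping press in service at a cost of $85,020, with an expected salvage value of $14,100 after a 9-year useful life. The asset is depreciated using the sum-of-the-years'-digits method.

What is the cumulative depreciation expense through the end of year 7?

Depreciable base = $85,020 − $14,100 = $70,920.
Sum of the years' digits = 9+8+7+6+5+4+3+2+1 = 45.
Year 1: $70,920 × 9/45 = $14,184. Book value $70,836.
Year 2: $70,920 × 8/45 = $12,608. Book value $58,228.
Year 3: $70,920 × 7/45 = $11,032. Book value $47,196.
Year 4: $70,920 × 6/45 = $9,456. Book value $37,740.
Year 5: $70,920 × 5/45 = $7,880. Book value $29,860.
Year 6: $70,920 × 4/45 = $6,304. Book value $23,556.
Year 7: $70,920 × 3/45 = $4,728. Book value $18,828.
Accumulated through year 7 = $85,020 − $18,828 = $66,192.

$66,192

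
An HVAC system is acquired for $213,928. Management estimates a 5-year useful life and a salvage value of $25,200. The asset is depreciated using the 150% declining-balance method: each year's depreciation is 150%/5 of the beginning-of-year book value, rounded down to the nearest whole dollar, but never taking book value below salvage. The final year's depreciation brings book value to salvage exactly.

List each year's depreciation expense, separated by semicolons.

Depreciable base = $213,928 − $25,200 = $188,728.
Year 1: ⌊$213,928 × 150%/5⌋ = $64,178. Book value $149,750.
Year 2: ⌊$149,750 × 150%/5⌋ = $44,925. Book value $104,825.
Year 3: ⌊$104,825 × 150%/5⌋ = $31,447. Book value $73,378.
Year 4: ⌊$73,378 × 150%/5⌋ = $22,013. Book value $51,365.
Year 5 (final): $51,365 − $25,200 = $26,165. Book value $25,200.

$64,178; $44,925; $31,447; $22,013; $26,165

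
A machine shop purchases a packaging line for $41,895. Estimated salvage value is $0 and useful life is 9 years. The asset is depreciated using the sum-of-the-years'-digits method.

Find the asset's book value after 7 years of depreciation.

$2,793

Depreciable base = $41,895 − $0 = $41,895.
Sum of the years' digits = 9+8+7+6+5+4+3+2+1 = 45.
Year 1: $41,895 × 9/45 = $8,379. Book value $33,516.
Year 2: $41,895 × 8/45 = $7,448. Book value $26,068.
Year 3: $41,895 × 7/45 = $6,517. Book value $19,551.
Year 4: $41,895 × 6/45 = $5,586. Book value $13,965.
Year 5: $41,895 × 5/45 = $4,655. Book value $9,310.
Year 6: $41,895 × 4/45 = $3,724. Book value $5,586.
Year 7: $41,895 × 3/45 = $2,793. Book value $2,793.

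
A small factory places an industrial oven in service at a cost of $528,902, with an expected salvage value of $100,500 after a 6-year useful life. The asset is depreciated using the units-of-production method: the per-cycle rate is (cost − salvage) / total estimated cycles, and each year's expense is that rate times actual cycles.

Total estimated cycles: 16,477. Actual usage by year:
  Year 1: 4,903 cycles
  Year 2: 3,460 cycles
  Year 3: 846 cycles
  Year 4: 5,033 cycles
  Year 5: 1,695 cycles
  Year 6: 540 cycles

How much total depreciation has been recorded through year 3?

Depreciable base = $528,902 − $100,500 = $428,402.
Rate = $428,402 / 16,477 cycles = $26 per cycle.
Year 1: 4,903 × $26 = $127,478. Book value $401,424.
Year 2: 3,460 × $26 = $89,960. Book value $311,464.
Year 3: 846 × $26 = $21,996. Book value $289,468.
Accumulated through year 3 = $528,902 − $289,468 = $239,434.

$239,434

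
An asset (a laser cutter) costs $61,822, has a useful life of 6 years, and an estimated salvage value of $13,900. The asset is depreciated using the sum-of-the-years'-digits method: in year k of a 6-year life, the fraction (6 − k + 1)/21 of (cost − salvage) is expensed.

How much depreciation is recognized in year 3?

$9,128

Depreciable base = $61,822 − $13,900 = $47,922.
Sum of the years' digits = 6+5+4+3+2+1 = 21.
Year 1: $47,922 × 6/21 = $13,692. Book value $48,130.
Year 2: $47,922 × 5/21 = $11,410. Book value $36,720.
Year 3: $47,922 × 4/21 = $9,128. Book value $27,592.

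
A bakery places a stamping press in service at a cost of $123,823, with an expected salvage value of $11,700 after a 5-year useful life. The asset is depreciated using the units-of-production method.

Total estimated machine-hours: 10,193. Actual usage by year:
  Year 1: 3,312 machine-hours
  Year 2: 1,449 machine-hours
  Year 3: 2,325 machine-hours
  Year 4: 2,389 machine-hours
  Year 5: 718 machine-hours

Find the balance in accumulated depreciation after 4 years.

Depreciable base = $123,823 − $11,700 = $112,123.
Rate = $112,123 / 10,193 machine-hours = $11 per machine-hour.
Year 1: 3,312 × $11 = $36,432. Book value $87,391.
Year 2: 1,449 × $11 = $15,939. Book value $71,452.
Year 3: 2,325 × $11 = $25,575. Book value $45,877.
Year 4: 2,389 × $11 = $26,279. Book value $19,598.
Accumulated through year 4 = $123,823 − $19,598 = $104,225.

$104,225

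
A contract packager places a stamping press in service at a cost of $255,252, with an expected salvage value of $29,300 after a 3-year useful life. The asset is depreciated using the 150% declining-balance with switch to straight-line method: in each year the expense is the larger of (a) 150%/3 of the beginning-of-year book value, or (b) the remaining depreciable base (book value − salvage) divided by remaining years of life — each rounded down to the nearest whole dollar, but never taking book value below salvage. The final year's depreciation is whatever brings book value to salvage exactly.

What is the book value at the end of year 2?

Depreciable base = $255,252 − $29,300 = $225,952.
Year 1: DB = ⌊$255,252 × 150%/3⌋ = $127,626; SL = ⌊$225,952/3⌋ = $75,317 → take DB $127,626. Book value $127,626.
Year 2: DB = ⌊$127,626 × 150%/3⌋ = $63,813; SL = ⌊$98,326/2⌋ = $49,163 → take DB $63,813. Book value $63,813.

$63,813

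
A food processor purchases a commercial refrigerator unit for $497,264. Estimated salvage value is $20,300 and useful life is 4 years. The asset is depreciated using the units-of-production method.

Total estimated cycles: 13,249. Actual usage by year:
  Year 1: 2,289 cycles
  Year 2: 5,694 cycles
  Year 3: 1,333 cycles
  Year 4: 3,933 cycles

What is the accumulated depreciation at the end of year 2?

$287,388

Depreciable base = $497,264 − $20,300 = $476,964.
Rate = $476,964 / 13,249 cycles = $36 per cycle.
Year 1: 2,289 × $36 = $82,404. Book value $414,860.
Year 2: 5,694 × $36 = $204,984. Book value $209,876.
Accumulated through year 2 = $497,264 − $209,876 = $287,388.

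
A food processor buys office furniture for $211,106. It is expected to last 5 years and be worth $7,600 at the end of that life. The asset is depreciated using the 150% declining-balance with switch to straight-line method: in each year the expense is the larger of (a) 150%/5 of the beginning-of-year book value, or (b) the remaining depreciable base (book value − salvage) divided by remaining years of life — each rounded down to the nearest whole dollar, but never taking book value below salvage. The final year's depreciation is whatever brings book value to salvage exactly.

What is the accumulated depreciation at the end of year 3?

$139,610

Depreciable base = $211,106 − $7,600 = $203,506.
Year 1: DB = ⌊$211,106 × 150%/5⌋ = $63,331; SL = ⌊$203,506/5⌋ = $40,701 → take DB $63,331. Book value $147,775.
Year 2: DB = ⌊$147,775 × 150%/5⌋ = $44,332; SL = ⌊$140,175/4⌋ = $35,043 → take DB $44,332. Book value $103,443.
Year 3: DB = ⌊$103,443 × 150%/5⌋ = $31,032; SL = ⌊$95,843/3⌋ = $31,947 → take SL $31,947. Book value $71,496.
Accumulated through year 3 = $211,106 − $71,496 = $139,610.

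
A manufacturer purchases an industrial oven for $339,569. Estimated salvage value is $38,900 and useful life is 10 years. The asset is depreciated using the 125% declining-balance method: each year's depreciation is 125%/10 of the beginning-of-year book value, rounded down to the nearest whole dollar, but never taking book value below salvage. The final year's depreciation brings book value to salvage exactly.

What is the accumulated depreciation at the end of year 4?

$140,518

Depreciable base = $339,569 − $38,900 = $300,669.
Year 1: ⌊$339,569 × 125%/10⌋ = $42,446. Book value $297,123.
Year 2: ⌊$297,123 × 125%/10⌋ = $37,140. Book value $259,983.
Year 3: ⌊$259,983 × 125%/10⌋ = $32,497. Book value $227,486.
Year 4: ⌊$227,486 × 125%/10⌋ = $28,435. Book value $199,051.
Accumulated through year 4 = $339,569 − $199,051 = $140,518.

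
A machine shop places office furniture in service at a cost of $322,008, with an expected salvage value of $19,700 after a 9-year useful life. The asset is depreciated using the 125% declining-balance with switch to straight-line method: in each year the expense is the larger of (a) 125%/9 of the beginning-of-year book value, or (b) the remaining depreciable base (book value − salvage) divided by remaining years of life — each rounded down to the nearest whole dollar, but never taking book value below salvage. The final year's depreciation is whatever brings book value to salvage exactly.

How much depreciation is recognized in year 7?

$30,985

Depreciable base = $322,008 − $19,700 = $302,308.
Year 1: DB = ⌊$322,008 × 125%/9⌋ = $44,723; SL = ⌊$302,308/9⌋ = $33,589 → take DB $44,723. Book value $277,285.
Year 2: DB = ⌊$277,285 × 125%/9⌋ = $38,511; SL = ⌊$257,585/8⌋ = $32,198 → take DB $38,511. Book value $238,774.
Year 3: DB = ⌊$238,774 × 125%/9⌋ = $33,163; SL = ⌊$219,074/7⌋ = $31,296 → take DB $33,163. Book value $205,611.
Year 4: DB = ⌊$205,611 × 125%/9⌋ = $28,557; SL = ⌊$185,911/6⌋ = $30,985 → take SL $30,985. Book value $174,626.
Year 5: DB = ⌊$174,626 × 125%/9⌋ = $24,253; SL = ⌊$154,926/5⌋ = $30,985 → take SL $30,985. Book value $143,641.
Year 6: DB = ⌊$143,641 × 125%/9⌋ = $19,950; SL = ⌊$123,941/4⌋ = $30,985 → take SL $30,985. Book value $112,656.
Year 7: DB = ⌊$112,656 × 125%/9⌋ = $15,646; SL = ⌊$92,956/3⌋ = $30,985 → take SL $30,985. Book value $81,671.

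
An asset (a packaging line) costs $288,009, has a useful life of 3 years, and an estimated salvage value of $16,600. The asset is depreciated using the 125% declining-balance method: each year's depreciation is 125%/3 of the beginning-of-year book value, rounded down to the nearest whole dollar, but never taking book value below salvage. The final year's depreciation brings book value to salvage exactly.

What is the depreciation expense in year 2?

Depreciable base = $288,009 − $16,600 = $271,409.
Year 1: ⌊$288,009 × 125%/3⌋ = $120,003. Book value $168,006.
Year 2: ⌊$168,006 × 125%/3⌋ = $70,002. Book value $98,004.

$70,002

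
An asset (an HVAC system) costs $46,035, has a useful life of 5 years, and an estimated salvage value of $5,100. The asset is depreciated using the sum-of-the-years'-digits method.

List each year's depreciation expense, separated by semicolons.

Depreciable base = $46,035 − $5,100 = $40,935.
Sum of the years' digits = 5+4+3+2+1 = 15.
Year 1: $40,935 × 5/15 = $13,645. Book value $32,390.
Year 2: $40,935 × 4/15 = $10,916. Book value $21,474.
Year 3: $40,935 × 3/15 = $8,187. Book value $13,287.
Year 4: $40,935 × 2/15 = $5,458. Book value $7,829.
Year 5: $40,935 × 1/15 = $2,729. Book value $5,100.

$13,645; $10,916; $8,187; $5,458; $2,729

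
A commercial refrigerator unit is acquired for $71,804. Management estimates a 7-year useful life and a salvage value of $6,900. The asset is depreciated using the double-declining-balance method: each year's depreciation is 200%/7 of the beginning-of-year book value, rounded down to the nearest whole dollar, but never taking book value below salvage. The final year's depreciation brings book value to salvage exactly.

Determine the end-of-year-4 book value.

Depreciable base = $71,804 − $6,900 = $64,904.
Year 1: ⌊$71,804 × 200%/7⌋ = $20,515. Book value $51,289.
Year 2: ⌊$51,289 × 200%/7⌋ = $14,654. Book value $36,635.
Year 3: ⌊$36,635 × 200%/7⌋ = $10,467. Book value $26,168.
Year 4: ⌊$26,168 × 200%/7⌋ = $7,476. Book value $18,692.

$18,692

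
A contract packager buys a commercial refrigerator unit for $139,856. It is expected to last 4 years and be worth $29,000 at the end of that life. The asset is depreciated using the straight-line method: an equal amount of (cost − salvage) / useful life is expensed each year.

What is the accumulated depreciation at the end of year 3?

$83,142

Depreciable base = $139,856 − $29,000 = $110,856.
Annual expense = $110,856 / 4 = $27,714.
End of year 1: book value $112,142.
End of year 2: book value $84,428.
End of year 3: book value $56,714.
Accumulated through year 3 = $139,856 − $56,714 = $83,142.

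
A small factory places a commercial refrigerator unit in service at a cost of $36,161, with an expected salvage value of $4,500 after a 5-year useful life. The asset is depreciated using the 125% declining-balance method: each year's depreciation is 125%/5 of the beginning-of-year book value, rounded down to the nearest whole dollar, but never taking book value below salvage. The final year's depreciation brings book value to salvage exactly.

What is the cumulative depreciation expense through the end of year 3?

Depreciable base = $36,161 − $4,500 = $31,661.
Year 1: ⌊$36,161 × 125%/5⌋ = $9,040. Book value $27,121.
Year 2: ⌊$27,121 × 125%/5⌋ = $6,780. Book value $20,341.
Year 3: ⌊$20,341 × 125%/5⌋ = $5,085. Book value $15,256.
Accumulated through year 3 = $36,161 − $15,256 = $20,905.

$20,905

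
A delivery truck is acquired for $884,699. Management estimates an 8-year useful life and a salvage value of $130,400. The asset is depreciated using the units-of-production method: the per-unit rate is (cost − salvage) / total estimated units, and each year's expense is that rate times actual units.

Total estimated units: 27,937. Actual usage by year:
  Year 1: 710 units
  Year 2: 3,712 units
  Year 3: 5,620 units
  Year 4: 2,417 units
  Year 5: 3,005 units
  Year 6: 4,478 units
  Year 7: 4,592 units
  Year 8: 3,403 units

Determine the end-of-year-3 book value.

Depreciable base = $884,699 − $130,400 = $754,299.
Rate = $754,299 / 27,937 units = $27 per unit.
Year 1: 710 × $27 = $19,170. Book value $865,529.
Year 2: 3,712 × $27 = $100,224. Book value $765,305.
Year 3: 5,620 × $27 = $151,740. Book value $613,565.

$613,565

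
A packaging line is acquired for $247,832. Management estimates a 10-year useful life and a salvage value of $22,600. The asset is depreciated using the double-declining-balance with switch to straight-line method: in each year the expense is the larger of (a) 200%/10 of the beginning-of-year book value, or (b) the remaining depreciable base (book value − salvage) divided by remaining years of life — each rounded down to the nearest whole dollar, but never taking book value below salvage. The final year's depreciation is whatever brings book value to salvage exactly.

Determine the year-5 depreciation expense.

Depreciable base = $247,832 − $22,600 = $225,232.
Year 1: DB = ⌊$247,832 × 200%/10⌋ = $49,566; SL = ⌊$225,232/10⌋ = $22,523 → take DB $49,566. Book value $198,266.
Year 2: DB = ⌊$198,266 × 200%/10⌋ = $39,653; SL = ⌊$175,666/9⌋ = $19,518 → take DB $39,653. Book value $158,613.
Year 3: DB = ⌊$158,613 × 200%/10⌋ = $31,722; SL = ⌊$136,013/8⌋ = $17,001 → take DB $31,722. Book value $126,891.
Year 4: DB = ⌊$126,891 × 200%/10⌋ = $25,378; SL = ⌊$104,291/7⌋ = $14,898 → take DB $25,378. Book value $101,513.
Year 5: DB = ⌊$101,513 × 200%/10⌋ = $20,302; SL = ⌊$78,913/6⌋ = $13,152 → take DB $20,302. Book value $81,211.

$20,302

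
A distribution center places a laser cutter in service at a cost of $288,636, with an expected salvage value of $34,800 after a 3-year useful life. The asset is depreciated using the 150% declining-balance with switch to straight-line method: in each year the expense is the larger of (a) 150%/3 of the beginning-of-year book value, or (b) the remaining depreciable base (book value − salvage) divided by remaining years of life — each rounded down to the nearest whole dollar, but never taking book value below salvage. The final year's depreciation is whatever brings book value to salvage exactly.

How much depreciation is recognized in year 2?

$72,159

Depreciable base = $288,636 − $34,800 = $253,836.
Year 1: DB = ⌊$288,636 × 150%/3⌋ = $144,318; SL = ⌊$253,836/3⌋ = $84,612 → take DB $144,318. Book value $144,318.
Year 2: DB = ⌊$144,318 × 150%/3⌋ = $72,159; SL = ⌊$109,518/2⌋ = $54,759 → take DB $72,159. Book value $72,159.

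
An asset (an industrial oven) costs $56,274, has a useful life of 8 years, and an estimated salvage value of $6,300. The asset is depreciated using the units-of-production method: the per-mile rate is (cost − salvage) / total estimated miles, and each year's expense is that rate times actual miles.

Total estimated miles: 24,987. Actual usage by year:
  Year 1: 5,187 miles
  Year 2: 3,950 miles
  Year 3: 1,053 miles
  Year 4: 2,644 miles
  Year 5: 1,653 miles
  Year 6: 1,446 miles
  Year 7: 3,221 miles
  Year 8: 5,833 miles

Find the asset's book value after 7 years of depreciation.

Depreciable base = $56,274 − $6,300 = $49,974.
Rate = $49,974 / 24,987 miles = $2 per mile.
Year 1: 5,187 × $2 = $10,374. Book value $45,900.
Year 2: 3,950 × $2 = $7,900. Book value $38,000.
Year 3: 1,053 × $2 = $2,106. Book value $35,894.
Year 4: 2,644 × $2 = $5,288. Book value $30,606.
Year 5: 1,653 × $2 = $3,306. Book value $27,300.
Year 6: 1,446 × $2 = $2,892. Book value $24,408.
Year 7: 3,221 × $2 = $6,442. Book value $17,966.

$17,966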